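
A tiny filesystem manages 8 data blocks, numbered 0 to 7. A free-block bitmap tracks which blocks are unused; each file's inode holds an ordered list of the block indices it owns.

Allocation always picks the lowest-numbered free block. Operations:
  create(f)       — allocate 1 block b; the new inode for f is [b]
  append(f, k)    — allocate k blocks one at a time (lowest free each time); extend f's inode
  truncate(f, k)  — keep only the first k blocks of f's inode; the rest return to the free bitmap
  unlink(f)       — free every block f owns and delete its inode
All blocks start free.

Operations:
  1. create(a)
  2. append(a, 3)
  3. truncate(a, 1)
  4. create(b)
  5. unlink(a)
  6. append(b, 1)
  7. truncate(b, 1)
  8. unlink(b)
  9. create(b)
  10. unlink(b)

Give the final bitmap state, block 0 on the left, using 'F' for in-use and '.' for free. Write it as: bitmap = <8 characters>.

bitmap = ........

  1. create(a)  ⇒  F.......  {a→[0]}
  2. append(a, 3)  ⇒  FFFF....  {a→[0, 1, 2, 3]}
  3. truncate(a, 1)  ⇒  F.......  {a→[0]}
  4. create(b)  ⇒  FF......  {a→[0]; b→[1]}
  5. unlink(a)  ⇒  .F......  {b→[1]}
  6. append(b, 1)  ⇒  FF......  {b→[1, 0]}
  7. truncate(b, 1)  ⇒  .F......  {b→[1]}
  8. unlink(b)  ⇒  ........  {}
  9. create(b)  ⇒  F.......  {b→[0]}
  10. unlink(b)  ⇒  ........  {}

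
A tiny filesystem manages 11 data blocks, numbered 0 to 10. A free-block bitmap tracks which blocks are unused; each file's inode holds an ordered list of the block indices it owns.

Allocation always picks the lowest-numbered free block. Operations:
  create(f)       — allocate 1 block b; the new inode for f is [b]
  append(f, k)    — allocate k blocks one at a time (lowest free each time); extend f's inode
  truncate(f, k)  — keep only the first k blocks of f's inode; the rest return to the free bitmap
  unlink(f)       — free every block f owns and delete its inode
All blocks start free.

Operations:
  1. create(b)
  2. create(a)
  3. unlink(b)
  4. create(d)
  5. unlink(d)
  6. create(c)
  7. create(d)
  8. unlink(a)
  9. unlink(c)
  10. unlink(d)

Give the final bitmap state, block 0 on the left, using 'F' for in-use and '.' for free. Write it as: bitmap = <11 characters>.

bitmap = ...........

  1. create(b)  ⇒  F..........  {b→[0]}
  2. create(a)  ⇒  FF.........  {a→[1]; b→[0]}
  3. unlink(b)  ⇒  .F.........  {a→[1]}
  4. create(d)  ⇒  FF.........  {a→[1]; d→[0]}
  5. unlink(d)  ⇒  .F.........  {a→[1]}
  6. create(c)  ⇒  FF.........  {a→[1]; c→[0]}
  7. create(d)  ⇒  FFF........  {a→[1]; c→[0]; d→[2]}
  8. unlink(a)  ⇒  F.F........  {c→[0]; d→[2]}
  9. unlink(c)  ⇒  ..F........  {d→[2]}
  10. unlink(d)  ⇒  ...........  {}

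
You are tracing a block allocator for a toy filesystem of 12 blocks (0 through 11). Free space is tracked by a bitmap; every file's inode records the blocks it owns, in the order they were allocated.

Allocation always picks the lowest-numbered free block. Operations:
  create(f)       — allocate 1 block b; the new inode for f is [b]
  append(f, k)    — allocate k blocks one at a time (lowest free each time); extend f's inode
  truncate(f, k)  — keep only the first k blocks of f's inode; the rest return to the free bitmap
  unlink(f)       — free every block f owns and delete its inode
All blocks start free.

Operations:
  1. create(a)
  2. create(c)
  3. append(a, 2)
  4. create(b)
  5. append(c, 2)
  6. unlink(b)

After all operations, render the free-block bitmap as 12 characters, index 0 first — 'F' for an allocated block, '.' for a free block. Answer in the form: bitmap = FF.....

after create(a) → a:[0]  free=[F...........]
after create(c) → a:[0], c:[1]  free=[FF..........]
after append(a, 2) → a:[0, 2, 3], c:[1]  free=[FFFF........]
after create(b) → a:[0, 2, 3], b:[4], c:[1]  free=[FFFFF.......]
after append(c, 2) → a:[0, 2, 3], b:[4], c:[1, 5, 6]  free=[FFFFFFF.....]
after unlink(b) → a:[0, 2, 3], c:[1, 5, 6]  free=[FFFF.FF.....]

bitmap = FFFF.FF.....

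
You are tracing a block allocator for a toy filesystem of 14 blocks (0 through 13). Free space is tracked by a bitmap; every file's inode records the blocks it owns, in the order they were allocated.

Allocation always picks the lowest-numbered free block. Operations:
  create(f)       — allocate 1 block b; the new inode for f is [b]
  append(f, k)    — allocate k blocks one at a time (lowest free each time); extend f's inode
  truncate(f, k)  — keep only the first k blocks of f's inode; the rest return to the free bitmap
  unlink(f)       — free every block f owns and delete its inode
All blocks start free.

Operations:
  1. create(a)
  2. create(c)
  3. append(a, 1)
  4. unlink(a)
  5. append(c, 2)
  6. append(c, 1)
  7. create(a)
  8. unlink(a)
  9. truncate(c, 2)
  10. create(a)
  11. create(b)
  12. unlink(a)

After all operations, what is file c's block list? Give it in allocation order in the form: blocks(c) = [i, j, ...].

blocks(c) = [1, 0]

  1. create(a)  ⇒  F.............  {a→[0]}
  2. create(c)  ⇒  FF............  {a→[0]; c→[1]}
  3. append(a, 1)  ⇒  FFF...........  {a→[0, 2]; c→[1]}
  4. unlink(a)  ⇒  .F............  {c→[1]}
  5. append(c, 2)  ⇒  FFF...........  {c→[1, 0, 2]}
  6. append(c, 1)  ⇒  FFFF..........  {c→[1, 0, 2, 3]}
  7. create(a)  ⇒  FFFFF.........  {a→[4]; c→[1, 0, 2, 3]}
  8. unlink(a)  ⇒  FFFF..........  {c→[1, 0, 2, 3]}
  9. truncate(c, 2)  ⇒  FF............  {c→[1, 0]}
  10. create(a)  ⇒  FFF...........  {a→[2]; c→[1, 0]}
  11. create(b)  ⇒  FFFF..........  {a→[2]; b→[3]; c→[1, 0]}
  12. unlink(a)  ⇒  FF.F..........  {b→[3]; c→[1, 0]}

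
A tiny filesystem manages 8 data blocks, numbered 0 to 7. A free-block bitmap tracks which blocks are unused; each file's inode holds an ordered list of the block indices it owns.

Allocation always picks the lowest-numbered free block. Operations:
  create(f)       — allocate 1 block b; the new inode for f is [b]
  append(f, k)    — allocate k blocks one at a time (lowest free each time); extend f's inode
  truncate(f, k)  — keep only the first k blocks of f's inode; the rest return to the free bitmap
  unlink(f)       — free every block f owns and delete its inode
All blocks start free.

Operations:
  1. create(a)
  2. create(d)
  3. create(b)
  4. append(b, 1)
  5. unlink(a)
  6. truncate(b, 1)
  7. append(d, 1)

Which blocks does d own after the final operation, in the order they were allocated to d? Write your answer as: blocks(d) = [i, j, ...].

blocks(d) = [1, 0]

[1] create(a) — a=0 (map F.......)
[2] create(d) — a=0 d=1 (map FF......)
[3] create(b) — a=0 b=2 d=1 (map FFF.....)
[4] append(b, 1) — a=0 b=2,3 d=1 (map FFFF....)
[5] unlink(a) — b=2,3 d=1 (map .FFF....)
[6] truncate(b, 1) — b=2 d=1 (map .FF.....)
[7] append(d, 1) — b=2 d=1,0 (map FFF.....)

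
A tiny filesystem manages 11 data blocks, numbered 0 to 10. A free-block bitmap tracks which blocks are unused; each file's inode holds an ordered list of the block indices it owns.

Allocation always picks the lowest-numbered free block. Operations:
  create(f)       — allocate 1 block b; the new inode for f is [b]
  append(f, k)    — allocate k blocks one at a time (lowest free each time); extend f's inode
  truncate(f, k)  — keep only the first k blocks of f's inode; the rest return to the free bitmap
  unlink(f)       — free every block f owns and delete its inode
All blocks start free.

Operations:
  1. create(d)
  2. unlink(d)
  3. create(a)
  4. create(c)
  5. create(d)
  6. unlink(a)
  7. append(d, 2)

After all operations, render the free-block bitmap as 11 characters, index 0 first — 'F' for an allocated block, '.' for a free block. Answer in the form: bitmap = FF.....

after create(d) → d:[0]  free=[F..........]
after unlink(d) →   free=[...........]
after create(a) → a:[0]  free=[F..........]
after create(c) → a:[0], c:[1]  free=[FF.........]
after create(d) → a:[0], c:[1], d:[2]  free=[FFF........]
after unlink(a) → c:[1], d:[2]  free=[.FF........]
after append(d, 2) → c:[1], d:[2, 0, 3]  free=[FFFF.......]

bitmap = FFFF.......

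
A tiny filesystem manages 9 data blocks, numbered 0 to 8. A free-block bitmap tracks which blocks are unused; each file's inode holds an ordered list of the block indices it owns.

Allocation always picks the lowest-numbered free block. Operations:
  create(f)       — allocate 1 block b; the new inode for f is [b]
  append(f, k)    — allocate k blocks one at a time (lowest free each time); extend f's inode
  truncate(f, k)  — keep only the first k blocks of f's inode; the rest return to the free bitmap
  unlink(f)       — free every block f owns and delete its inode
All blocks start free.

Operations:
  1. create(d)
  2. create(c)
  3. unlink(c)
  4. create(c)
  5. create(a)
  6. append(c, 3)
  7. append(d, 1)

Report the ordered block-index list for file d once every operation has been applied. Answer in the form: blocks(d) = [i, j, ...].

blocks(d) = [0, 6]

  1. create(d)  ⇒  F........  {d→[0]}
  2. create(c)  ⇒  FF.......  {c→[1]; d→[0]}
  3. unlink(c)  ⇒  F........  {d→[0]}
  4. create(c)  ⇒  FF.......  {c→[1]; d→[0]}
  5. create(a)  ⇒  FFF......  {a→[2]; c→[1]; d→[0]}
  6. append(c, 3)  ⇒  FFFFFF...  {a→[2]; c→[1, 3, 4, 5]; d→[0]}
  7. append(d, 1)  ⇒  FFFFFFF..  {a→[2]; c→[1, 3, 4, 5]; d→[0, 6]}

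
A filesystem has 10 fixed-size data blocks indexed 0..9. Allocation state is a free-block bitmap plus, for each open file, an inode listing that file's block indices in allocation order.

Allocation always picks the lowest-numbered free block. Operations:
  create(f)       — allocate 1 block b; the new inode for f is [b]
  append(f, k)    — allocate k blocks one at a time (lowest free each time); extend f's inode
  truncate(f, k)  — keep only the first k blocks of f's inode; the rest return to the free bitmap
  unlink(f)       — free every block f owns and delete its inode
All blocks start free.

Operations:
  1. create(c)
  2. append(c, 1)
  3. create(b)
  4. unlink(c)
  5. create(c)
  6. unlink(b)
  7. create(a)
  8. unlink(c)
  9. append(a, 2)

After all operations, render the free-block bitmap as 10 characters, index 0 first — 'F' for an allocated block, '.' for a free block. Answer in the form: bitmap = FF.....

after create(c) → c:[0]  free=[F.........]
after append(c, 1) → c:[0, 1]  free=[FF........]
after create(b) → b:[2], c:[0, 1]  free=[FFF.......]
after unlink(c) → b:[2]  free=[..F.......]
after create(c) → b:[2], c:[0]  free=[F.F.......]
after unlink(b) → c:[0]  free=[F.........]
after create(a) → a:[1], c:[0]  free=[FF........]
after unlink(c) → a:[1]  free=[.F........]
after append(a, 2) → a:[1, 0, 2]  free=[FFF.......]

bitmap = FFF.......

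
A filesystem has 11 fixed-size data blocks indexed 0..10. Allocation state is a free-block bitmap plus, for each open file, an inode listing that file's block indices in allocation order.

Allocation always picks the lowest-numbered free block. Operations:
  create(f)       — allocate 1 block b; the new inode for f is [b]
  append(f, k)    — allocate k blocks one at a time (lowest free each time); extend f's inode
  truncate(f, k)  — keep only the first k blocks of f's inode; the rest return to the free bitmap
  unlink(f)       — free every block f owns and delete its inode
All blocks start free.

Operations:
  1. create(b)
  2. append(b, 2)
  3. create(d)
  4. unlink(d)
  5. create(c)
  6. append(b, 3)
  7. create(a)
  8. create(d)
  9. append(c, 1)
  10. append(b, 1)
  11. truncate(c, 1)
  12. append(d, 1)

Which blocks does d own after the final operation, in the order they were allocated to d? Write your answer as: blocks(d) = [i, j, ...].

[1] create(b) — b=0 (map F..........)
[2] append(b, 2) — b=0,1,2 (map FFF........)
[3] create(d) — b=0,1,2 d=3 (map FFFF.......)
[4] unlink(d) — b=0,1,2 (map FFF........)
[5] create(c) — b=0,1,2 c=3 (map FFFF.......)
[6] append(b, 3) — b=0,1,2,4,5,6 c=3 (map FFFFFFF....)
[7] create(a) — a=7 b=0,1,2,4,5,6 c=3 (map FFFFFFFF...)
[8] create(d) — a=7 b=0,1,2,4,5,6 c=3 d=8 (map FFFFFFFFF..)
[9] append(c, 1) — a=7 b=0,1,2,4,5,6 c=3,9 d=8 (map FFFFFFFFFF.)
[10] append(b, 1) — a=7 b=0,1,2,4,5,6,10 c=3,9 d=8 (map FFFFFFFFFFF)
[11] truncate(c, 1) — a=7 b=0,1,2,4,5,6,10 c=3 d=8 (map FFFFFFFFF.F)
[12] append(d, 1) — a=7 b=0,1,2,4,5,6,10 c=3 d=8,9 (map FFFFFFFFFFF)

blocks(d) = [8, 9]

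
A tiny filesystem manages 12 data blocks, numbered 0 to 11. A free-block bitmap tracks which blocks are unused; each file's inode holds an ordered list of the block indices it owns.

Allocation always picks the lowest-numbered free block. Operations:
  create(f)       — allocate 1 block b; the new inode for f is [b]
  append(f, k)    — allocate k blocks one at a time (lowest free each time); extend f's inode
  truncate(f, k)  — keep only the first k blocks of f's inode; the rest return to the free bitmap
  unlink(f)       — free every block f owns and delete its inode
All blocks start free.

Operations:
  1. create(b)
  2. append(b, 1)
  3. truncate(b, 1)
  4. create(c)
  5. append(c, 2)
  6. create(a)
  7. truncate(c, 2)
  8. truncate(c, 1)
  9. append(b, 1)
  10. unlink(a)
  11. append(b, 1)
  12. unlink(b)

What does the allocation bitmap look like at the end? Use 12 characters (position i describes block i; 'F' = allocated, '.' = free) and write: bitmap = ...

create(b): bitmap=F........... | b=[0]
append(b, 1): bitmap=FF.......... | b=[0, 1]
truncate(b, 1): bitmap=F........... | b=[0]
create(c): bitmap=FF.......... | b=[0] c=[1]
append(c, 2): bitmap=FFFF........ | b=[0] c=[1, 2, 3]
create(a): bitmap=FFFFF....... | a=[4] b=[0] c=[1, 2, 3]
truncate(c, 2): bitmap=FFF.F....... | a=[4] b=[0] c=[1, 2]
truncate(c, 1): bitmap=FF..F....... | a=[4] b=[0] c=[1]
append(b, 1): bitmap=FFF.F....... | a=[4] b=[0, 2] c=[1]
unlink(a): bitmap=FFF......... | b=[0, 2] c=[1]
append(b, 1): bitmap=FFFF........ | b=[0, 2, 3] c=[1]
unlink(b): bitmap=.F.......... | c=[1]

bitmap = .F..........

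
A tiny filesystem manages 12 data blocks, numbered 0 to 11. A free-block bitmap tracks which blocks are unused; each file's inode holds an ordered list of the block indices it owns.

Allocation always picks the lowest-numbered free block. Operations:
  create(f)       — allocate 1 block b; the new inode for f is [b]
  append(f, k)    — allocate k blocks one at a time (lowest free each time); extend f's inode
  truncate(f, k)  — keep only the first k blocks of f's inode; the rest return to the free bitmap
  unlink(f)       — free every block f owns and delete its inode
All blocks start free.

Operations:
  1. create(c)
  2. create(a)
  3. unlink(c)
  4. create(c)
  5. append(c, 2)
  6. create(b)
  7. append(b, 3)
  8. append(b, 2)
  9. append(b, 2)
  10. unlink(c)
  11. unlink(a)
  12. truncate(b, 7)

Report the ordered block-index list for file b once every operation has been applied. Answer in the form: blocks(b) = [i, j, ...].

blocks(b) = [4, 5, 6, 7, 8, 9, 10]

create(c): bitmap=F........... | c=[0]
create(a): bitmap=FF.......... | a=[1] c=[0]
unlink(c): bitmap=.F.......... | a=[1]
create(c): bitmap=FF.......... | a=[1] c=[0]
append(c, 2): bitmap=FFFF........ | a=[1] c=[0, 2, 3]
create(b): bitmap=FFFFF....... | a=[1] b=[4] c=[0, 2, 3]
append(b, 3): bitmap=FFFFFFFF.... | a=[1] b=[4, 5, 6, 7] c=[0, 2, 3]
append(b, 2): bitmap=FFFFFFFFFF.. | a=[1] b=[4, 5, 6, 7, 8, 9] c=[0, 2, 3]
append(b, 2): bitmap=FFFFFFFFFFFF | a=[1] b=[4, 5, 6, 7, 8, 9, 10, 11] c=[0, 2, 3]
unlink(c): bitmap=.F..FFFFFFFF | a=[1] b=[4, 5, 6, 7, 8, 9, 10, 11]
unlink(a): bitmap=....FFFFFFFF | b=[4, 5, 6, 7, 8, 9, 10, 11]
truncate(b, 7): bitmap=....FFFFFFF. | b=[4, 5, 6, 7, 8, 9, 10]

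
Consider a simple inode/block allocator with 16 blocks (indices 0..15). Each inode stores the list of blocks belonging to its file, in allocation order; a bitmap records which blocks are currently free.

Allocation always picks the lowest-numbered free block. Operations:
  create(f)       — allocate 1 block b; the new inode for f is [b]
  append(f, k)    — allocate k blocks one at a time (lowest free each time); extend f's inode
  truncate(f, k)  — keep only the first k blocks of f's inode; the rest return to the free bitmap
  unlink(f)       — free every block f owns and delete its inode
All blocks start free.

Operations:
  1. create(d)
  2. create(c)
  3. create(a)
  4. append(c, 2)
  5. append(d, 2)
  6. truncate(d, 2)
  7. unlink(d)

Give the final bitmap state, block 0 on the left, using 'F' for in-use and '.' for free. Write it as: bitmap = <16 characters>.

bitmap = .FFFF...........

after create(d) → d:[0]  free=[F...............]
after create(c) → c:[1], d:[0]  free=[FF..............]
after create(a) → a:[2], c:[1], d:[0]  free=[FFF.............]
after append(c, 2) → a:[2], c:[1, 3, 4], d:[0]  free=[FFFFF...........]
after append(d, 2) → a:[2], c:[1, 3, 4], d:[0, 5, 6]  free=[FFFFFFF.........]
after truncate(d, 2) → a:[2], c:[1, 3, 4], d:[0, 5]  free=[FFFFFF..........]
after unlink(d) → a:[2], c:[1, 3, 4]  free=[.FFFF...........]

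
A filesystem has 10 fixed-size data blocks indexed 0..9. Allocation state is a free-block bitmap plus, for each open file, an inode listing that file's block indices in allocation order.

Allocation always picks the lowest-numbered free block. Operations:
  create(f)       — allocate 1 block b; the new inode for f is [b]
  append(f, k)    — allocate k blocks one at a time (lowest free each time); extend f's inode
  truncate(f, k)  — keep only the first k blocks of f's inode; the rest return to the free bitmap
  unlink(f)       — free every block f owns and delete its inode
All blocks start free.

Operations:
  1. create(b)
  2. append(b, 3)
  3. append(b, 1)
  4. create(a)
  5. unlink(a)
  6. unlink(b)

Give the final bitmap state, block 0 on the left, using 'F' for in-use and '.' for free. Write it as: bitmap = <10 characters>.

after create(b) → b:[0]  free=[F.........]
after append(b, 3) → b:[0, 1, 2, 3]  free=[FFFF......]
after append(b, 1) → b:[0, 1, 2, 3, 4]  free=[FFFFF.....]
after create(a) → a:[5], b:[0, 1, 2, 3, 4]  free=[FFFFFF....]
after unlink(a) → b:[0, 1, 2, 3, 4]  free=[FFFFF.....]
after unlink(b) →   free=[..........]

bitmap = ..........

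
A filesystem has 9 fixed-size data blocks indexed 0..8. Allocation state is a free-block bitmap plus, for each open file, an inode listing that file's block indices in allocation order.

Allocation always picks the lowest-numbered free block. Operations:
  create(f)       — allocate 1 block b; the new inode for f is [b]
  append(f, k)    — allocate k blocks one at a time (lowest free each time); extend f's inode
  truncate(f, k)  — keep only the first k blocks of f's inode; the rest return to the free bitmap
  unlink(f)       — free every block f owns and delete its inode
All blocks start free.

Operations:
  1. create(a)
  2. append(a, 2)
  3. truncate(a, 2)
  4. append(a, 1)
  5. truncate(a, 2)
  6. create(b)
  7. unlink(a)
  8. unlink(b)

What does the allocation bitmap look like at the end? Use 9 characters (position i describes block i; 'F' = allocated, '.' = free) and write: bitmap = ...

[1] create(a) — a=0 (map F........)
[2] append(a, 2) — a=0,1,2 (map FFF......)
[3] truncate(a, 2) — a=0,1 (map FF.......)
[4] append(a, 1) — a=0,1,2 (map FFF......)
[5] truncate(a, 2) — a=0,1 (map FF.......)
[6] create(b) — a=0,1 b=2 (map FFF......)
[7] unlink(a) — b=2 (map ..F......)
[8] unlink(b) —  (map .........)

bitmap = .........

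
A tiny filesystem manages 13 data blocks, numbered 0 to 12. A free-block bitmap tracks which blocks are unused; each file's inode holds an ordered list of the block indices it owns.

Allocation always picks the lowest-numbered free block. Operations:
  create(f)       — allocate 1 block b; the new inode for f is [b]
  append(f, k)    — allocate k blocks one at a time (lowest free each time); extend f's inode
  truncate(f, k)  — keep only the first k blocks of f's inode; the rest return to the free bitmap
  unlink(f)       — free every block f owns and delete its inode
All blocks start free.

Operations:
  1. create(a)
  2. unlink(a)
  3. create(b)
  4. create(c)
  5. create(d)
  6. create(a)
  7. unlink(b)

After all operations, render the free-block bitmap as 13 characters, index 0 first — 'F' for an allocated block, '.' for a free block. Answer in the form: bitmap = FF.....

bitmap = .FFF.........

[1] create(a) — a=0 (map F............)
[2] unlink(a) —  (map .............)
[3] create(b) — b=0 (map F............)
[4] create(c) — b=0 c=1 (map FF...........)
[5] create(d) — b=0 c=1 d=2 (map FFF..........)
[6] create(a) — a=3 b=0 c=1 d=2 (map FFFF.........)
[7] unlink(b) — a=3 c=1 d=2 (map .FFF.........)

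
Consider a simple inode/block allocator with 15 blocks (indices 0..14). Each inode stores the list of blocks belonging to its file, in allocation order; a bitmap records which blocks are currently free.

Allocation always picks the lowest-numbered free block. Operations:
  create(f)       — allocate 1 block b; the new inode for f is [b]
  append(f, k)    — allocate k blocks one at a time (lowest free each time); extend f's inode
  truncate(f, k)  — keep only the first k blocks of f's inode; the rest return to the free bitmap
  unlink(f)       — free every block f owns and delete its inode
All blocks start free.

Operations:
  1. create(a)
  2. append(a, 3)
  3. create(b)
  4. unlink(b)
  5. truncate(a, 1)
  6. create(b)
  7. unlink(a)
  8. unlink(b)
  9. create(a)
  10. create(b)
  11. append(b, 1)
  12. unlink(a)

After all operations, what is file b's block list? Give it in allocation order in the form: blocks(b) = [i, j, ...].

blocks(b) = [1, 2]

[1] create(a) — a=0 (map F..............)
[2] append(a, 3) — a=0,1,2,3 (map FFFF...........)
[3] create(b) — a=0,1,2,3 b=4 (map FFFFF..........)
[4] unlink(b) — a=0,1,2,3 (map FFFF...........)
[5] truncate(a, 1) — a=0 (map F..............)
[6] create(b) — a=0 b=1 (map FF.............)
[7] unlink(a) — b=1 (map .F.............)
[8] unlink(b) —  (map ...............)
[9] create(a) — a=0 (map F..............)
[10] create(b) — a=0 b=1 (map FF.............)
[11] append(b, 1) — a=0 b=1,2 (map FFF............)
[12] unlink(a) — b=1,2 (map .FF............)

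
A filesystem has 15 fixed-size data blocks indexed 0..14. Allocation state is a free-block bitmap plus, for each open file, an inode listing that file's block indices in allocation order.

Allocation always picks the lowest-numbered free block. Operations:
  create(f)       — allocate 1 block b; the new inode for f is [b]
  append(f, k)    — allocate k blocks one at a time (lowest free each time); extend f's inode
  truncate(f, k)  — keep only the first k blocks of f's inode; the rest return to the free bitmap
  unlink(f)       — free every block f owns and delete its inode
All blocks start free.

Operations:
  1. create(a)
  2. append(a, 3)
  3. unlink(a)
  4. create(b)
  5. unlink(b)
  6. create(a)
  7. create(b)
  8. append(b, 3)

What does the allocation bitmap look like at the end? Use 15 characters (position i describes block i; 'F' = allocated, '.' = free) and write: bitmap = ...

after create(a) → a:[0]  free=[F..............]
after append(a, 3) → a:[0, 1, 2, 3]  free=[FFFF...........]
after unlink(a) →   free=[...............]
after create(b) → b:[0]  free=[F..............]
after unlink(b) →   free=[...............]
after create(a) → a:[0]  free=[F..............]
after create(b) → a:[0], b:[1]  free=[FF.............]
after append(b, 3) → a:[0], b:[1, 2, 3, 4]  free=[FFFFF..........]

bitmap = FFFFF..........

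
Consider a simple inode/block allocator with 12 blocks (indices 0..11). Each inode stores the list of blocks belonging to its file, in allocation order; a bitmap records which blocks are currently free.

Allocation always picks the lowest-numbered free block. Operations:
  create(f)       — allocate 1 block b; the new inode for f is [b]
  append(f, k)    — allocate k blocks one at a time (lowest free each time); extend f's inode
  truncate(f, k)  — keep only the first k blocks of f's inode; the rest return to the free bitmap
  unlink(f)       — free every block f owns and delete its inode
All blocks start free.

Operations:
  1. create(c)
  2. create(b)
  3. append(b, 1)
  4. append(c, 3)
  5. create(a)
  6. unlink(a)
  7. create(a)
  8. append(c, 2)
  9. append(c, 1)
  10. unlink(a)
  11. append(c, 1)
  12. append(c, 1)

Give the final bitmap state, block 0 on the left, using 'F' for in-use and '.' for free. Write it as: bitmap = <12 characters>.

create(c): bitmap=F........... | c=[0]
create(b): bitmap=FF.......... | b=[1] c=[0]
append(b, 1): bitmap=FFF......... | b=[1, 2] c=[0]
append(c, 3): bitmap=FFFFFF...... | b=[1, 2] c=[0, 3, 4, 5]
create(a): bitmap=FFFFFFF..... | a=[6] b=[1, 2] c=[0, 3, 4, 5]
unlink(a): bitmap=FFFFFF...... | b=[1, 2] c=[0, 3, 4, 5]
create(a): bitmap=FFFFFFF..... | a=[6] b=[1, 2] c=[0, 3, 4, 5]
append(c, 2): bitmap=FFFFFFFFF... | a=[6] b=[1, 2] c=[0, 3, 4, 5, 7, 8]
append(c, 1): bitmap=FFFFFFFFFF.. | a=[6] b=[1, 2] c=[0, 3, 4, 5, 7, 8, 9]
unlink(a): bitmap=FFFFFF.FFF.. | b=[1, 2] c=[0, 3, 4, 5, 7, 8, 9]
append(c, 1): bitmap=FFFFFFFFFF.. | b=[1, 2] c=[0, 3, 4, 5, 7, 8, 9, 6]
append(c, 1): bitmap=FFFFFFFFFFF. | b=[1, 2] c=[0, 3, 4, 5, 7, 8, 9, 6, 10]

bitmap = FFFFFFFFFFF.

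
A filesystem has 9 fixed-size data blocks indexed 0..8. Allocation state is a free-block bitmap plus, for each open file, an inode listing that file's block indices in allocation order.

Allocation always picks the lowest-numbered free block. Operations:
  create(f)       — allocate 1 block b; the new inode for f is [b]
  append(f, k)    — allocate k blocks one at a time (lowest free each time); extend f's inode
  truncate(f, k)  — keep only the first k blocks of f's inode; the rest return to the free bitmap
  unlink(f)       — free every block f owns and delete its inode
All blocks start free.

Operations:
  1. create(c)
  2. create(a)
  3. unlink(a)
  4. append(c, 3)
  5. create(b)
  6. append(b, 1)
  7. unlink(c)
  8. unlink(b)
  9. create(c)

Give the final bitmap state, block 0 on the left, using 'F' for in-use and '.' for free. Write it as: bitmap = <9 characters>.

  1. create(c)  ⇒  F........  {c→[0]}
  2. create(a)  ⇒  FF.......  {a→[1]; c→[0]}
  3. unlink(a)  ⇒  F........  {c→[0]}
  4. append(c, 3)  ⇒  FFFF.....  {c→[0, 1, 2, 3]}
  5. create(b)  ⇒  FFFFF....  {b→[4]; c→[0, 1, 2, 3]}
  6. append(b, 1)  ⇒  FFFFFF...  {b→[4, 5]; c→[0, 1, 2, 3]}
  7. unlink(c)  ⇒  ....FF...  {b→[4, 5]}
  8. unlink(b)  ⇒  .........  {}
  9. create(c)  ⇒  F........  {c→[0]}

bitmap = F........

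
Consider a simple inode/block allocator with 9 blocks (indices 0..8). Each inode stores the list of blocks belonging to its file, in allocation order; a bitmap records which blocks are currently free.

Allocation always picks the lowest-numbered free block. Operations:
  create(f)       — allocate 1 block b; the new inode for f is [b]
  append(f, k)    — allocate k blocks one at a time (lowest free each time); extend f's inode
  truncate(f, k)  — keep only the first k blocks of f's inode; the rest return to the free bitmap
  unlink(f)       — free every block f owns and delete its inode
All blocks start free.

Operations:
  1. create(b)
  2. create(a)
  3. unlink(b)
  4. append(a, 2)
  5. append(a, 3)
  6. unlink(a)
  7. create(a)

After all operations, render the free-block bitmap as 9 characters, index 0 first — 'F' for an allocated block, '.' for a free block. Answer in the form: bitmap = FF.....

bitmap = F........

create(b): bitmap=F........ | b=[0]
create(a): bitmap=FF....... | a=[1] b=[0]
unlink(b): bitmap=.F....... | a=[1]
append(a, 2): bitmap=FFF...... | a=[1, 0, 2]
append(a, 3): bitmap=FFFFFF... | a=[1, 0, 2, 3, 4, 5]
unlink(a): bitmap=......... | 
create(a): bitmap=F........ | a=[0]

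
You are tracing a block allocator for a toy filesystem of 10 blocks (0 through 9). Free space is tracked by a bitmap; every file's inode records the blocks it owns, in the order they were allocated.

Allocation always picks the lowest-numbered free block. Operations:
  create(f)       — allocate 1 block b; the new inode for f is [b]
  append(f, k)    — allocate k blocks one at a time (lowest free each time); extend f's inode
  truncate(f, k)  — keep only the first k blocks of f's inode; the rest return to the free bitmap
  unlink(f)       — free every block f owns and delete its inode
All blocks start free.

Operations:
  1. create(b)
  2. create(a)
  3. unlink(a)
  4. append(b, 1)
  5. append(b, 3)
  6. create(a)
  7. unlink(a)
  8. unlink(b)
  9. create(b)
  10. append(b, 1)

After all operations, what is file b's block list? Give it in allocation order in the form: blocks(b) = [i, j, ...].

  1. create(b)  ⇒  F.........  {b→[0]}
  2. create(a)  ⇒  FF........  {a→[1]; b→[0]}
  3. unlink(a)  ⇒  F.........  {b→[0]}
  4. append(b, 1)  ⇒  FF........  {b→[0, 1]}
  5. append(b, 3)  ⇒  FFFFF.....  {b→[0, 1, 2, 3, 4]}
  6. create(a)  ⇒  FFFFFF....  {a→[5]; b→[0, 1, 2, 3, 4]}
  7. unlink(a)  ⇒  FFFFF.....  {b→[0, 1, 2, 3, 4]}
  8. unlink(b)  ⇒  ..........  {}
  9. create(b)  ⇒  F.........  {b→[0]}
  10. append(b, 1)  ⇒  FF........  {b→[0, 1]}

blocks(b) = [0, 1]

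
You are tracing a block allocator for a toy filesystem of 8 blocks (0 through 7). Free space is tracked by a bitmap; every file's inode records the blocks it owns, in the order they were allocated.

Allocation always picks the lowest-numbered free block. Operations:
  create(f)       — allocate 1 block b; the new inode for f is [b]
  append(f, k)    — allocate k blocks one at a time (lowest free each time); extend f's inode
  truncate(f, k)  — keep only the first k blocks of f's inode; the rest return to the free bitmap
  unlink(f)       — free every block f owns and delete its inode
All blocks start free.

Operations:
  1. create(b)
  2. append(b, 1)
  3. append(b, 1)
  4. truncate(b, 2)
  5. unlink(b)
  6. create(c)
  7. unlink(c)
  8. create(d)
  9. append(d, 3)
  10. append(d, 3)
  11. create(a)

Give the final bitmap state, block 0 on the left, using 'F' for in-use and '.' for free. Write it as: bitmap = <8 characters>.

  1. create(b)  ⇒  F.......  {b→[0]}
  2. append(b, 1)  ⇒  FF......  {b→[0, 1]}
  3. append(b, 1)  ⇒  FFF.....  {b→[0, 1, 2]}
  4. truncate(b, 2)  ⇒  FF......  {b→[0, 1]}
  5. unlink(b)  ⇒  ........  {}
  6. create(c)  ⇒  F.......  {c→[0]}
  7. unlink(c)  ⇒  ........  {}
  8. create(d)  ⇒  F.......  {d→[0]}
  9. append(d, 3)  ⇒  FFFF....  {d→[0, 1, 2, 3]}
  10. append(d, 3)  ⇒  FFFFFFF.  {d→[0, 1, 2, 3, 4, 5, 6]}
  11. create(a)  ⇒  FFFFFFFF  {a→[7]; d→[0, 1, 2, 3, 4, 5, 6]}

bitmap = FFFFFFFF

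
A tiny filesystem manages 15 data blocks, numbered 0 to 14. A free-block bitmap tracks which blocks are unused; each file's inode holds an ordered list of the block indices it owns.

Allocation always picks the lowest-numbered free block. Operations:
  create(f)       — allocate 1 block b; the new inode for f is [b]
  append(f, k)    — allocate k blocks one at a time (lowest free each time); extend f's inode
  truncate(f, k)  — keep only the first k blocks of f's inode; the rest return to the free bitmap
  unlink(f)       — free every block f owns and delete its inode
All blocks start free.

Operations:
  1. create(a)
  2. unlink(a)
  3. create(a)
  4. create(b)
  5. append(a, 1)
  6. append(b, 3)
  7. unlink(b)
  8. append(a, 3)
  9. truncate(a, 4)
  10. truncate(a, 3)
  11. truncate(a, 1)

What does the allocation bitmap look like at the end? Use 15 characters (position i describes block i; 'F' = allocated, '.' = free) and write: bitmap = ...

bitmap = F..............

  1. create(a)  ⇒  F..............  {a→[0]}
  2. unlink(a)  ⇒  ...............  {}
  3. create(a)  ⇒  F..............  {a→[0]}
  4. create(b)  ⇒  FF.............  {a→[0]; b→[1]}
  5. append(a, 1)  ⇒  FFF............  {a→[0, 2]; b→[1]}
  6. append(b, 3)  ⇒  FFFFFF.........  {a→[0, 2]; b→[1, 3, 4, 5]}
  7. unlink(b)  ⇒  F.F............  {a→[0, 2]}
  8. append(a, 3)  ⇒  FFFFF..........  {a→[0, 2, 1, 3, 4]}
  9. truncate(a, 4)  ⇒  FFFF...........  {a→[0, 2, 1, 3]}
  10. truncate(a, 3)  ⇒  FFF............  {a→[0, 2, 1]}
  11. truncate(a, 1)  ⇒  F..............  {a→[0]}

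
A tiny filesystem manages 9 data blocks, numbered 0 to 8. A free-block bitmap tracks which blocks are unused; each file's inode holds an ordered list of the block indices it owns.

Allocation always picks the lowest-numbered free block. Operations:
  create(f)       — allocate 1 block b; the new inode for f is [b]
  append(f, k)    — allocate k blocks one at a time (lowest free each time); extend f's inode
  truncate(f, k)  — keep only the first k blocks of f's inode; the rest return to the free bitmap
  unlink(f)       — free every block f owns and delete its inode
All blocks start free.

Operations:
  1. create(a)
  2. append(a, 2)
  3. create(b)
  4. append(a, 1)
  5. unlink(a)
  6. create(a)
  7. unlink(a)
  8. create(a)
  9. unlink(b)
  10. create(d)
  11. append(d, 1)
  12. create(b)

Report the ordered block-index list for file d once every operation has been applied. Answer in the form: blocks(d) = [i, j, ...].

[1] create(a) — a=0 (map F........)
[2] append(a, 2) — a=0,1,2 (map FFF......)
[3] create(b) — a=0,1,2 b=3 (map FFFF.....)
[4] append(a, 1) — a=0,1,2,4 b=3 (map FFFFF....)
[5] unlink(a) — b=3 (map ...F.....)
[6] create(a) — a=0 b=3 (map F..F.....)
[7] unlink(a) — b=3 (map ...F.....)
[8] create(a) — a=0 b=3 (map F..F.....)
[9] unlink(b) — a=0 (map F........)
[10] create(d) — a=0 d=1 (map FF.......)
[11] append(d, 1) — a=0 d=1,2 (map FFF......)
[12] create(b) — a=0 b=3 d=1,2 (map FFFF.....)

blocks(d) = [1, 2]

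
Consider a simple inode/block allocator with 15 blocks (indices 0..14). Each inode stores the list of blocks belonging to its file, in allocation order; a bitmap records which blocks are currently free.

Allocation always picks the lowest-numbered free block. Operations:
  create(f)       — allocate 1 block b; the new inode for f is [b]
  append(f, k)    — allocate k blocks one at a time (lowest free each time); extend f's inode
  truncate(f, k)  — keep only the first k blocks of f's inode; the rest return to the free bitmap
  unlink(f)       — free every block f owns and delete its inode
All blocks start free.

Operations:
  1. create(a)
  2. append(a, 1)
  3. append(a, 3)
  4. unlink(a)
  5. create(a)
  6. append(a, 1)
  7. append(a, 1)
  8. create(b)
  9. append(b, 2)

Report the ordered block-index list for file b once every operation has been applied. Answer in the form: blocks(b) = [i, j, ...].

create(a): bitmap=F.............. | a=[0]
append(a, 1): bitmap=FF............. | a=[0, 1]
append(a, 3): bitmap=FFFFF.......... | a=[0, 1, 2, 3, 4]
unlink(a): bitmap=............... | 
create(a): bitmap=F.............. | a=[0]
append(a, 1): bitmap=FF............. | a=[0, 1]
append(a, 1): bitmap=FFF............ | a=[0, 1, 2]
create(b): bitmap=FFFF........... | a=[0, 1, 2] b=[3]
append(b, 2): bitmap=FFFFFF......... | a=[0, 1, 2] b=[3, 4, 5]

blocks(b) = [3, 4, 5]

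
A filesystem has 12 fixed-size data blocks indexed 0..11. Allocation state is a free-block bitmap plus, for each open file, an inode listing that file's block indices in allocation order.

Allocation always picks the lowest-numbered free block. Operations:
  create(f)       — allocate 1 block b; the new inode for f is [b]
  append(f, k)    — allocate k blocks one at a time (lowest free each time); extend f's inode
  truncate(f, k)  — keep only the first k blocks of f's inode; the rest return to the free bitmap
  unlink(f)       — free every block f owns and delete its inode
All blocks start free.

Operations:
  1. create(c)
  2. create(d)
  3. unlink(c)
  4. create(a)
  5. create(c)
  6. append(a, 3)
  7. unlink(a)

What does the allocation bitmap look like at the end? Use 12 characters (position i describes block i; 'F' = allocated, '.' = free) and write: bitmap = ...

create(c): bitmap=F........... | c=[0]
create(d): bitmap=FF.......... | c=[0] d=[1]
unlink(c): bitmap=.F.......... | d=[1]
create(a): bitmap=FF.......... | a=[0] d=[1]
create(c): bitmap=FFF......... | a=[0] c=[2] d=[1]
append(a, 3): bitmap=FFFFFF...... | a=[0, 3, 4, 5] c=[2] d=[1]
unlink(a): bitmap=.FF......... | c=[2] d=[1]

bitmap = .FF.........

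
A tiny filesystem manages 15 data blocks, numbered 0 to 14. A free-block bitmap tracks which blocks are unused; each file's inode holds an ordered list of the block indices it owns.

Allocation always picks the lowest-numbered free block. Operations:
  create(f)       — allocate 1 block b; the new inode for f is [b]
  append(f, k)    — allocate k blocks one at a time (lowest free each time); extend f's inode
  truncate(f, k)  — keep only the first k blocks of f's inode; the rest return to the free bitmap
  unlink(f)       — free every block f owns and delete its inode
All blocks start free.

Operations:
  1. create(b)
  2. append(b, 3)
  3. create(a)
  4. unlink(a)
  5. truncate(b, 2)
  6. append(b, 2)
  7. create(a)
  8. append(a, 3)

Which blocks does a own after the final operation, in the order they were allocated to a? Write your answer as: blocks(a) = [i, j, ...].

blocks(a) = [4, 5, 6, 7]

after create(b) → b:[0]  free=[F..............]
after append(b, 3) → b:[0, 1, 2, 3]  free=[FFFF...........]
after create(a) → a:[4], b:[0, 1, 2, 3]  free=[FFFFF..........]
after unlink(a) → b:[0, 1, 2, 3]  free=[FFFF...........]
after truncate(b, 2) → b:[0, 1]  free=[FF.............]
after append(b, 2) → b:[0, 1, 2, 3]  free=[FFFF...........]
after create(a) → a:[4], b:[0, 1, 2, 3]  free=[FFFFF..........]
after append(a, 3) → a:[4, 5, 6, 7], b:[0, 1, 2, 3]  free=[FFFFFFFF.......]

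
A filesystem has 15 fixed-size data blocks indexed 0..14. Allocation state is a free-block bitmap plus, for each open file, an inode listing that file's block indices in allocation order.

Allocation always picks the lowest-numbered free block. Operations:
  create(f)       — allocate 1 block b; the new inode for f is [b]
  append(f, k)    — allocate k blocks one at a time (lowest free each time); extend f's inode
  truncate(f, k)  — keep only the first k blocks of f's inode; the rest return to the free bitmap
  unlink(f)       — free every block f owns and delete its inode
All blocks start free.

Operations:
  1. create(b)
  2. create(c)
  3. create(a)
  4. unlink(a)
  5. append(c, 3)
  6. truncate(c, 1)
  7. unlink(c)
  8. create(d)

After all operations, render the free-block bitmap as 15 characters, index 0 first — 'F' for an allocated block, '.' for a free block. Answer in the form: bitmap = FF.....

  1. create(b)  ⇒  F..............  {b→[0]}
  2. create(c)  ⇒  FF.............  {b→[0]; c→[1]}
  3. create(a)  ⇒  FFF............  {a→[2]; b→[0]; c→[1]}
  4. unlink(a)  ⇒  FF.............  {b→[0]; c→[1]}
  5. append(c, 3)  ⇒  FFFFF..........  {b→[0]; c→[1, 2, 3, 4]}
  6. truncate(c, 1)  ⇒  FF.............  {b→[0]; c→[1]}
  7. unlink(c)  ⇒  F..............  {b→[0]}
  8. create(d)  ⇒  FF.............  {b→[0]; d→[1]}

bitmap = FF.............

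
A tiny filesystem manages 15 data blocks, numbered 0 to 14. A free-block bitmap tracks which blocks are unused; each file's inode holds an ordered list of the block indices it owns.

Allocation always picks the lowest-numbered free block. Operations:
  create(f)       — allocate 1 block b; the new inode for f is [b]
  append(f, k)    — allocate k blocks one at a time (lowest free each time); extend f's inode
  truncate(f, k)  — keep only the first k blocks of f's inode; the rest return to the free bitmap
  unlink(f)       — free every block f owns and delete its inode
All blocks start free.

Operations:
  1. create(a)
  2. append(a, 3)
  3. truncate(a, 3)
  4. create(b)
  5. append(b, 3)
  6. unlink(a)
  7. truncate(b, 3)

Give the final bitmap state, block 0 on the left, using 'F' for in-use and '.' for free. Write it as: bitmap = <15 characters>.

bitmap = ...FFF.........

[1] create(a) — a=0 (map F..............)
[2] append(a, 3) — a=0,1,2,3 (map FFFF...........)
[3] truncate(a, 3) — a=0,1,2 (map FFF............)
[4] create(b) — a=0,1,2 b=3 (map FFFF...........)
[5] append(b, 3) — a=0,1,2 b=3,4,5,6 (map FFFFFFF........)
[6] unlink(a) — b=3,4,5,6 (map ...FFFF........)
[7] truncate(b, 3) — b=3,4,5 (map ...FFF.........)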